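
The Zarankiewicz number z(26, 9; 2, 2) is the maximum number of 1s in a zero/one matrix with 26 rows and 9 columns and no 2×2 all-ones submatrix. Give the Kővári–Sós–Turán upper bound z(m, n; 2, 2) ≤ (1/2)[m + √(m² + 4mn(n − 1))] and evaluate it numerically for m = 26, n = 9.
z(26, 9; 2, 2) ≤ (1/2)[26 + √(26² + 4·26·9·8)] = (1/2)[26 + √8164] = 58.1774

Kővári–Sós–Turán: let r_1, ..., r_26 be the row sums and z = Σ r_i the total number of 1s. Each pair of columns can share at most one row with both entries 1 (else a 2×2 all-ones block appears), so Σ_i C(r_i, 2) ≤ C(9, 2) = 36. By convexity Σ_i C(r_i, 2) ≥ 26·C(z/26, 2) = z(z − 26)/(2·26), giving z² − 26z − 26·9·8 ≤ 0 and hence z ≤ (1/2)[26 + √(676 + 4·1872)] = (1/2)[26 + √8164] ≈ (1/2)(26 + 90.3549) = 58.1774.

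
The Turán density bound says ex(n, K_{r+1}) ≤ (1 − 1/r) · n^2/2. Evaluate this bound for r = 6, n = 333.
Turán density bound = (5/6) · 333^2/2 = 184815/4 ≈ 46203.75

Turán's theorem: ex(n, K_{r+1}) is achieved by the complete r-partite Turán graph T(n, r) with parts as balanced as possible, and is at most (1 − 1/r) · n^2/2. For r = 6, n = 333: the density bound is (5/6) · 110889/2 = 184815/4 ≈ 46203.75. The integer-valued extremum is e(T(333, 6)) = 46203, which is strictly less than the density bound 184815/4 since 6 ∤ 333 (the parts of T(333, 6) cannot all be equal).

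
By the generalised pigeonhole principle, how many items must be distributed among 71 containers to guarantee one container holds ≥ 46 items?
n = (46 − 1)·71 + 1 = 3196

By the generalised pigeonhole principle, to guarantee some box contains ≥ r objects we need more than (r − 1) · k objects total. Threshold: n = (r − 1) · k + 1. With r = 46 and k = 71: n = 45 · 71 + 1 = 3195 + 1 = 3196. For n = 3195 = 45 · 71, we can put exactly 45 objects in every box, avoiding 46 in any single one — so 3196 is tight.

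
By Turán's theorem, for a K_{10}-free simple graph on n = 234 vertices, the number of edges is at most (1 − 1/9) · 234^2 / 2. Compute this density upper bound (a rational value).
Turán density bound = (8/9) · 234^2/2 = 24336

Turán's theorem: ex(n, K_{r+1}) is achieved by the complete r-partite Turán graph T(n, r) with parts as balanced as possible, and is at most (1 − 1/r) · n^2/2. For r = 9, n = 234: the density bound is (8/9) · 54756/2 = 24336. Since 9 ∣ 234, the Turán graph T(234, 9) has parts of equal size 26, and its edge count e(T(234, 9)) = 24336 attains the density bound exactly.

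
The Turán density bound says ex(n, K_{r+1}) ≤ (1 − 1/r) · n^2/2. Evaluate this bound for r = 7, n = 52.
Turán density bound = (6/7) · 52^2/2 = 8112/7 ≈ 1158.8571

Turán's theorem: ex(n, K_{r+1}) is achieved by the complete r-partite Turán graph T(n, r) with parts as balanced as possible, and is at most (1 − 1/r) · n^2/2. For r = 7, n = 52: the density bound is (6/7) · 2704/2 = 8112/7 ≈ 1158.8571. The integer-valued extremum is e(T(52, 7)) = 1158, which is strictly less than the density bound 8112/7 since 7 ∤ 52 (the parts of T(52, 7) cannot all be equal).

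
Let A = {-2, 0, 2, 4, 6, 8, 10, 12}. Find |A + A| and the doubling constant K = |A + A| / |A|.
K = |A + A| / |A| = 15/8

Enumerate A + A = {a + b : a, b ∈ A}. With |A| = 8, there are |A|^2 = 64 ordered sum pairs; collecting distinct values, A + A = {-4, -2, 0, 2, 4, 6, 8, 10, 12, 14, 16, 18, 20, 22, 24}, so |A + A| = 15. Thus K = 15/8. Here |A + A| = 2|A| − 1 = 15, the minimum possible — so K = 15/8 is minimal, which holds iff A is an arithmetic progression.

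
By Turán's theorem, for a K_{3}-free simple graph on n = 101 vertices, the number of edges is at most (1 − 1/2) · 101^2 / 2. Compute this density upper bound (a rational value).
Turán density bound = (1/2) · 101^2/2 = 10201/4 ≈ 2550.25

Turán's theorem: ex(n, K_{r+1}) is achieved by the complete r-partite Turán graph T(n, r) with parts as balanced as possible, and is at most (1 − 1/r) · n^2/2. For r = 2, n = 101: the density bound is (1/2) · 10201/2 = 10201/4 ≈ 2550.25. The integer-valued extremum is e(T(101, 2)) = 2550, which is strictly less than the density bound 10201/4 since 2 ∤ 101 (the parts of T(101, 2) cannot all be equal).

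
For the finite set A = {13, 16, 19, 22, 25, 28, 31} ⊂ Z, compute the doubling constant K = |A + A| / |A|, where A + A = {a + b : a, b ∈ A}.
K = |A + A| / |A| = 13/7

Enumerate A + A = {a + b : a, b ∈ A}. With |A| = 7, there are |A|^2 = 49 ordered sum pairs; collecting distinct values, A + A = {26, 29, 32, 35, 38, 41, 44, 47, 50, 53, 56, 59, 62}, so |A + A| = 13. Thus K = 13/7. Here |A + A| = 2|A| − 1 = 13, the minimum possible — so K = 13/7 is minimal, which holds iff A is an arithmetic progression.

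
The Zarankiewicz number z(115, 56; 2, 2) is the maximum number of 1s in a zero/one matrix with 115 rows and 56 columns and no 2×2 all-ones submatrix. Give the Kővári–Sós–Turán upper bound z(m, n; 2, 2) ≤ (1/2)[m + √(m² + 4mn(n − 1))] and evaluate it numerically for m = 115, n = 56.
z(115, 56; 2, 2) ≤ (1/2)[115 + √(115² + 4·115·56·55)] = (1/2)[115 + √1430025] = 655.4183

Kővári–Sós–Turán: let r_1, ..., r_115 be the row sums and z = Σ r_i the total number of 1s. Each pair of columns can share at most one row with both entries 1 (else a 2×2 all-ones block appears), so Σ_i C(r_i, 2) ≤ C(56, 2) = 1540. By convexity Σ_i C(r_i, 2) ≥ 115·C(z/115, 2) = z(z − 115)/(2·115), giving z² − 115z − 115·56·55 ≤ 0 and hence z ≤ (1/2)[115 + √(13225 + 4·354200)] = (1/2)[115 + √1430025] ≈ (1/2)(115 + 1195.8365) = 655.4183.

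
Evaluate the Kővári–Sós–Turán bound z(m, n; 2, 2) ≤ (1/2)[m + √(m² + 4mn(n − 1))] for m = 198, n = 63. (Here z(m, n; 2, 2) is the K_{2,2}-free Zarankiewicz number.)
z(198, 63; 2, 2) ≤ (1/2)[198 + √(198² + 4·198·63·62)] = (1/2)[198 + √3132756] = 983.9797

Kővári–Sós–Turán: let r_1, ..., r_198 be the row sums and z = Σ r_i the total number of 1s. Each pair of columns can share at most one row with both entries 1 (else a 2×2 all-ones block appears), so Σ_i C(r_i, 2) ≤ C(63, 2) = 1953. By convexity Σ_i C(r_i, 2) ≥ 198·C(z/198, 2) = z(z − 198)/(2·198), giving z² − 198z − 198·63·62 ≤ 0 and hence z ≤ (1/2)[198 + √(39204 + 4·773388)] = (1/2)[198 + √3132756] ≈ (1/2)(198 + 1769.9593) = 983.9797.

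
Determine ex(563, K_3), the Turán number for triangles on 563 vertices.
ex(563, K_3) = ⌊563^2/4⌋ = 79242

Mantel (1907): a triangle-free graph on n vertices has at most ⌊n^2/4⌋ edges, with equality for the complete bipartite graph K_{⌊n/2⌋, ⌈n/2⌉}. For n = 563: ⌊563^2/4⌋ = ⌊316969/4⌋ = 79242. The extremal graph is K_{281, 282}, which has 281·282 = 79242 edges.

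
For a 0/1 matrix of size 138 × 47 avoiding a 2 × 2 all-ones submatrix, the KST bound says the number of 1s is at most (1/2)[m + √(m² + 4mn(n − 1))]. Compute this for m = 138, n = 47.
z(138, 47; 2, 2) ≤ (1/2)[138 + √(138² + 4·138·47·46)] = (1/2)[138 + √1212468] = 619.5606

Kővári–Sós–Turán: let r_1, ..., r_138 be the row sums and z = Σ r_i the total number of 1s. Each pair of columns can share at most one row with both entries 1 (else a 2×2 all-ones block appears), so Σ_i C(r_i, 2) ≤ C(47, 2) = 1081. By convexity Σ_i C(r_i, 2) ≥ 138·C(z/138, 2) = z(z − 138)/(2·138), giving z² − 138z − 138·47·46 ≤ 0 and hence z ≤ (1/2)[138 + √(19044 + 4·298356)] = (1/2)[138 + √1212468] ≈ (1/2)(138 + 1101.1212) = 619.5606.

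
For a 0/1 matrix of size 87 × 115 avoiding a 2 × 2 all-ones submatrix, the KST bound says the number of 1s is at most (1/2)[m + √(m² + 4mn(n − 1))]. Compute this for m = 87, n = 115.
z(87, 115; 2, 2) ≤ (1/2)[87 + √(87² + 4·87·115·114)] = (1/2)[87 + √4569849] = 1112.3603

Kővári–Sós–Turán: let r_1, ..., r_87 be the row sums and z = Σ r_i the total number of 1s. Each pair of columns can share at most one row with both entries 1 (else a 2×2 all-ones block appears), so Σ_i C(r_i, 2) ≤ C(115, 2) = 6555. By convexity Σ_i C(r_i, 2) ≥ 87·C(z/87, 2) = z(z − 87)/(2·87), giving z² − 87z − 87·115·114 ≤ 0 and hence z ≤ (1/2)[87 + √(7569 + 4·1140570)] = (1/2)[87 + √4569849] ≈ (1/2)(87 + 2137.7205) = 1112.3603.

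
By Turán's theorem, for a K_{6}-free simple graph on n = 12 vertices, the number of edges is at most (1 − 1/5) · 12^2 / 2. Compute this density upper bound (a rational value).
Turán density bound = (4/5) · 12^2/2 = 288/5 ≈ 57.6

Turán's theorem: ex(n, K_{r+1}) is achieved by the complete r-partite Turán graph T(n, r) with parts as balanced as possible, and is at most (1 − 1/r) · n^2/2. For r = 5, n = 12: the density bound is (4/5) · 144/2 = 288/5 ≈ 57.6. The integer-valued extremum is e(T(12, 5)) = 57, which is strictly less than the density bound 288/5 since 5 ∤ 12 (the parts of T(12, 5) cannot all be equal).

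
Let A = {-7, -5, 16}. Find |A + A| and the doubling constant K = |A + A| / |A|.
K = |A + A| / |A| = 6/3 = 2

Enumerate A + A = {a + b : a, b ∈ A}. With |A| = 3, there are |A|^2 = 9 ordered sum pairs; collecting distinct values, A + A = {-14, -12, -10, 9, 11, 32}, so |A + A| = 6. Thus K = 6/3 = 2. For comparison, the minimum possible |A + A| over all 3-element sets is 2·3 − 1 = 5 (so min K = 5/3), attained only by arithmetic progressions.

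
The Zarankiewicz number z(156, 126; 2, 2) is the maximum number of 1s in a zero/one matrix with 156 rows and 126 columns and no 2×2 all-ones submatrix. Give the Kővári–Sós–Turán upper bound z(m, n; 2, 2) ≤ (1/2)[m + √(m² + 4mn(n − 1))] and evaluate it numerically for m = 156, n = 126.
z(156, 126; 2, 2) ≤ (1/2)[156 + √(156² + 4·156·126·125)] = (1/2)[156 + √9852336] = 1647.4215

Kővári–Sós–Turán: let r_1, ..., r_156 be the row sums and z = Σ r_i the total number of 1s. Each pair of columns can share at most one row with both entries 1 (else a 2×2 all-ones block appears), so Σ_i C(r_i, 2) ≤ C(126, 2) = 7875. By convexity Σ_i C(r_i, 2) ≥ 156·C(z/156, 2) = z(z − 156)/(2·156), giving z² − 156z − 156·126·125 ≤ 0 and hence z ≤ (1/2)[156 + √(24336 + 4·2457000)] = (1/2)[156 + √9852336] ≈ (1/2)(156 + 3138.8431) = 1647.4215.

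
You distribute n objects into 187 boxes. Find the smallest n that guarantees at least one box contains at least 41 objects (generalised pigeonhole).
n = (41 − 1)·187 + 1 = 7481

By the generalised pigeonhole principle, to guarantee some box contains ≥ r objects we need more than (r − 1) · k objects total. Threshold: n = (r − 1) · k + 1. With r = 41 and k = 187: n = 40 · 187 + 1 = 7480 + 1 = 7481. For n = 7480 = 40 · 187, we can put exactly 40 objects in every box, avoiding 41 in any single one — so 7481 is tight.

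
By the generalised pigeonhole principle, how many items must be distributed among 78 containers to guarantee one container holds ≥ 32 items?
n = (32 − 1)·78 + 1 = 2419

By the generalised pigeonhole principle, to guarantee some box contains ≥ r objects we need more than (r − 1) · k objects total. Threshold: n = (r − 1) · k + 1. With r = 32 and k = 78: n = 31 · 78 + 1 = 2418 + 1 = 2419. For n = 2418 = 31 · 78, we can put exactly 31 objects in every box, avoiding 32 in any single one — so 2419 is tight.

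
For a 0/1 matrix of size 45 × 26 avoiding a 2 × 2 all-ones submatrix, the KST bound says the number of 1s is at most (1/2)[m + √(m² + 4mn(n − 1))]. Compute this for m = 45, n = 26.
z(45, 26; 2, 2) ≤ (1/2)[45 + √(45² + 4·45·26·25)] = (1/2)[45 + √119025] = 195

Kővári–Sós–Turán: let r_1, ..., r_45 be the row sums and z = Σ r_i the total number of 1s. Each pair of columns can share at most one row with both entries 1 (else a 2×2 all-ones block appears), so Σ_i C(r_i, 2) ≤ C(26, 2) = 325. By convexity Σ_i C(r_i, 2) ≥ 45·C(z/45, 2) = z(z − 45)/(2·45), giving z² − 45z − 45·26·25 ≤ 0 and hence z ≤ (1/2)[45 + √(2025 + 4·29250)] = (1/2)[45 + √119025] ≈ (1/2)(45 + 345) = 195.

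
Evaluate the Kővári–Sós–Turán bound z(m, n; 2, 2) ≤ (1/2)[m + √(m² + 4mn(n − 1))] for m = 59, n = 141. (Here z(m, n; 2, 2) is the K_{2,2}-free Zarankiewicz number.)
z(59, 141; 2, 2) ≤ (1/2)[59 + √(59² + 4·59·141·140)] = (1/2)[59 + √4662121] = 1109.0973

Kővári–Sós–Turán: let r_1, ..., r_59 be the row sums and z = Σ r_i the total number of 1s. Each pair of columns can share at most one row with both entries 1 (else a 2×2 all-ones block appears), so Σ_i C(r_i, 2) ≤ C(141, 2) = 9870. By convexity Σ_i C(r_i, 2) ≥ 59·C(z/59, 2) = z(z − 59)/(2·59), giving z² − 59z − 59·141·140 ≤ 0 and hence z ≤ (1/2)[59 + √(3481 + 4·1164660)] = (1/2)[59 + √4662121] ≈ (1/2)(59 + 2159.1945) = 1109.0973.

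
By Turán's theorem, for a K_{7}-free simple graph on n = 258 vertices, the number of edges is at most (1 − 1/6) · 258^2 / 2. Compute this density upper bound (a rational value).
Turán density bound = (5/6) · 258^2/2 = 27735

Turán's theorem: ex(n, K_{r+1}) is achieved by the complete r-partite Turán graph T(n, r) with parts as balanced as possible, and is at most (1 − 1/r) · n^2/2. For r = 6, n = 258: the density bound is (5/6) · 66564/2 = 27735. Since 6 ∣ 258, the Turán graph T(258, 6) has parts of equal size 43, and its edge count e(T(258, 6)) = 27735 attains the density bound exactly.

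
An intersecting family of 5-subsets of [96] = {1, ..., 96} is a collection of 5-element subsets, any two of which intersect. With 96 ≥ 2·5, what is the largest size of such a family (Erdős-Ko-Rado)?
max |F| = C(95, 4) = 3183545

Erdős-Ko-Rado (1961): when n ≥ 2k, max |F| = C(n−1, k−1). The bound is attained by the star {A : i ∈ A} for any fixed i ∈ [n]. Here C(96−1, 5−1) = C(95, 4) = 3183545.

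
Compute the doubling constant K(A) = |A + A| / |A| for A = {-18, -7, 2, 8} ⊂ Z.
K = |A + A| / |A| = 10/4 = 5/2

Enumerate A + A = {a + b : a, b ∈ A}. With |A| = 4, there are |A|^2 = 16 ordered sum pairs; collecting distinct values, A + A = {-36, -25, -16, -14, -10, -5, 1, 4, 10, 16}, so |A + A| = 10. Thus K = 10/4 = 5/2. For comparison, the minimum possible |A + A| over all 4-element sets is 2·4 − 1 = 7 (so min K = 7/4), attained only by arithmetic progressions.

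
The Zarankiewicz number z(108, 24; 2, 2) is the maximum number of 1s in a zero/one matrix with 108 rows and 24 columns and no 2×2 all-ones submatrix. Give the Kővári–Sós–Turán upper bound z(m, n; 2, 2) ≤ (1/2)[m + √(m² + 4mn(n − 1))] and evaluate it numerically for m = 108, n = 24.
z(108, 24; 2, 2) ≤ (1/2)[108 + √(108² + 4·108·24·23)] = (1/2)[108 + √250128] = 304.064

Kővári–Sós–Turán: let r_1, ..., r_108 be the row sums and z = Σ r_i the total number of 1s. Each pair of columns can share at most one row with both entries 1 (else a 2×2 all-ones block appears), so Σ_i C(r_i, 2) ≤ C(24, 2) = 276. By convexity Σ_i C(r_i, 2) ≥ 108·C(z/108, 2) = z(z − 108)/(2·108), giving z² − 108z − 108·24·23 ≤ 0 and hence z ≤ (1/2)[108 + √(11664 + 4·59616)] = (1/2)[108 + √250128] ≈ (1/2)(108 + 500.128) = 304.064.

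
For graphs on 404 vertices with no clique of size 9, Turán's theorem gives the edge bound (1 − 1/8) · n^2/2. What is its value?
Turán density bound = (7/8) · 404^2/2 = 71407

Turán's theorem: ex(n, K_{r+1}) is achieved by the complete r-partite Turán graph T(n, r) with parts as balanced as possible, and is at most (1 − 1/r) · n^2/2. For r = 8, n = 404: the density bound is (7/8) · 163216/2 = 71407. The integer-valued extremum is e(T(404, 8)) = 71406, which is strictly less than the density bound 71407 since 8 ∤ 404 (the parts of T(404, 8) cannot all be equal).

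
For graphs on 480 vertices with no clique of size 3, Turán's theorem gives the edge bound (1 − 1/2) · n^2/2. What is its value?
Turán density bound = (1/2) · 480^2/2 = 57600

Turán's theorem: ex(n, K_{r+1}) is achieved by the complete r-partite Turán graph T(n, r) with parts as balanced as possible, and is at most (1 − 1/r) · n^2/2. For r = 2, n = 480: the density bound is (1/2) · 230400/2 = 57600. Since 2 ∣ 480, the Turán graph T(480, 2) has parts of equal size 240, and its edge count e(T(480, 2)) = 57600 attains the density bound exactly.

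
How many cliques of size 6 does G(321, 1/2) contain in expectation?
E[# K_6] = C(321, 6) · (1/2)^C(6, 2) = 1449728451424 / 2^15 = 45304014107/1024 ≈ 44242201.276367

For each 6-subset S of vertices (there are C(321, 6) = 1449728451424 such S), let X_S = 1 if S induces a K_6 (all C(6, 2) = 15 edges present). Then P(X_S = 1) = (1/2)^15 = 1/32768. By linearity of expectation, E[# K_6] = C(321, 6) · (1/2)^15 = 1449728451424 / 32768 = 45304014107/1024 ≈ 44242201.276367.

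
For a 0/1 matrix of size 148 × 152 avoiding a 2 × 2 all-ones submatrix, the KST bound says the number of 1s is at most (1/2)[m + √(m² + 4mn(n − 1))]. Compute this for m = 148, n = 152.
z(148, 152; 2, 2) ≤ (1/2)[148 + √(148² + 4·148·152·151)] = (1/2)[148 + √13609488] = 1918.552

Kővári–Sós–Turán: let r_1, ..., r_148 be the row sums and z = Σ r_i the total number of 1s. Each pair of columns can share at most one row with both entries 1 (else a 2×2 all-ones block appears), so Σ_i C(r_i, 2) ≤ C(152, 2) = 11476. By convexity Σ_i C(r_i, 2) ≥ 148·C(z/148, 2) = z(z − 148)/(2·148), giving z² − 148z − 148·152·151 ≤ 0 and hence z ≤ (1/2)[148 + √(21904 + 4·3396896)] = (1/2)[148 + √13609488] ≈ (1/2)(148 + 3689.104) = 1918.552.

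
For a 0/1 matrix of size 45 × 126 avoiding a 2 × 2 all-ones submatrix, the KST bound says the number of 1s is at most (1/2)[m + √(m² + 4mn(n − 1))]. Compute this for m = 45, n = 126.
z(45, 126; 2, 2) ≤ (1/2)[45 + √(45² + 4·45·126·125)] = (1/2)[45 + √2837025] = 864.6735

Kővári–Sós–Turán: let r_1, ..., r_45 be the row sums and z = Σ r_i the total number of 1s. Each pair of columns can share at most one row with both entries 1 (else a 2×2 all-ones block appears), so Σ_i C(r_i, 2) ≤ C(126, 2) = 7875. By convexity Σ_i C(r_i, 2) ≥ 45·C(z/45, 2) = z(z − 45)/(2·45), giving z² − 45z − 45·126·125 ≤ 0 and hence z ≤ (1/2)[45 + √(2025 + 4·708750)] = (1/2)[45 + √2837025] ≈ (1/2)(45 + 1684.3471) = 864.6735.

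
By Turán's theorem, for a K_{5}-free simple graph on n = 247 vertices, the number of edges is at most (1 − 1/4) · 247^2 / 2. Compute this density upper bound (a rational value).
Turán density bound = (3/4) · 247^2/2 = 183027/8 ≈ 22878.375

Turán's theorem: ex(n, K_{r+1}) is achieved by the complete r-partite Turán graph T(n, r) with parts as balanced as possible, and is at most (1 − 1/r) · n^2/2. For r = 4, n = 247: the density bound is (3/4) · 61009/2 = 183027/8 ≈ 22878.375. The integer-valued extremum is e(T(247, 4)) = 22878, which is strictly less than the density bound 183027/8 since 4 ∤ 247 (the parts of T(247, 4) cannot all be equal).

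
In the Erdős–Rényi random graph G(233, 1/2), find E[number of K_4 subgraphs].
E[# K_4] = C(233, 4) · (1/2)^C(4, 2) = 119666470 / 2^6 = 59833235/32 = 1869788.59375

For each 4-subset S of vertices (there are C(233, 4) = 119666470 such S), let X_S = 1 if S induces a K_4 (all C(4, 2) = 6 edges present). Then P(X_S = 1) = (1/2)^6 = 1/64. By linearity of expectation, E[# K_4] = C(233, 4) · (1/2)^6 = 119666470 / 64 = 59833235/32 = 1869788.59375.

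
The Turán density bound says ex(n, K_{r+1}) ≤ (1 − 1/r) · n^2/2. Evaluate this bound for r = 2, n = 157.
Turán density bound = (1/2) · 157^2/2 = 24649/4 ≈ 6162.25

Turán's theorem: ex(n, K_{r+1}) is achieved by the complete r-partite Turán graph T(n, r) with parts as balanced as possible, and is at most (1 − 1/r) · n^2/2. For r = 2, n = 157: the density bound is (1/2) · 24649/2 = 24649/4 ≈ 6162.25. The integer-valued extremum is e(T(157, 2)) = 6162, which is strictly less than the density bound 24649/4 since 2 ∤ 157 (the parts of T(157, 2) cannot all be equal).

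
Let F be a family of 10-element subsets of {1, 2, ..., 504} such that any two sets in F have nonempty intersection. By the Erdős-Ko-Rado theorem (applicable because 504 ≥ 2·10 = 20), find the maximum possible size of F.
max |F| = C(503, 9) = 5285542290850434250

The Erdős-Ko-Rado theorem states: for n ≥ 2k, an intersecting family of k-subsets of an n-element set has size at most C(n − 1, k − 1), with equality for 'star' families {A ⊆ [n] : |A| = k, i ∈ A} (fix an element i). For n = 504, k = 10: C(503, 9) = 5285542290850434250.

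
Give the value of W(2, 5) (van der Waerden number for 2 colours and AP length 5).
W(2, 5) = 178

W(2, 5) = 178. The lower bound W(2, 5) > 177 comes from an explicit good 2-colouring of [1, 177]; the upper bound W(2, 5) ≤ 178 was verified by exhaustive search over 2-colourings of [1, 178].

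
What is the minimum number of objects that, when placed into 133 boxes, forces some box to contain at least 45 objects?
n = (45 − 1)·133 + 1 = 5853

By the generalised pigeonhole principle, to guarantee some box contains ≥ r objects we need more than (r − 1) · k objects total. Threshold: n = (r − 1) · k + 1. With r = 45 and k = 133: n = 44 · 133 + 1 = 5852 + 1 = 5853. For n = 5852 = 44 · 133, we can put exactly 44 objects in every box, avoiding 45 in any single one — so 5853 is tight.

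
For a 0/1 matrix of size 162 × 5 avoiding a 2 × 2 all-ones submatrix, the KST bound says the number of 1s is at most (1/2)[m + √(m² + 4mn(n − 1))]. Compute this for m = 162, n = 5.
z(162, 5; 2, 2) ≤ (1/2)[162 + √(162² + 4·162·5·4)] = (1/2)[162 + √39204] = 180

Kővári–Sós–Turán: let r_1, ..., r_162 be the row sums and z = Σ r_i the total number of 1s. Each pair of columns can share at most one row with both entries 1 (else a 2×2 all-ones block appears), so Σ_i C(r_i, 2) ≤ C(5, 2) = 10. By convexity Σ_i C(r_i, 2) ≥ 162·C(z/162, 2) = z(z − 162)/(2·162), giving z² − 162z − 162·5·4 ≤ 0 and hence z ≤ (1/2)[162 + √(26244 + 4·3240)] = (1/2)[162 + √39204] ≈ (1/2)(162 + 198) = 180.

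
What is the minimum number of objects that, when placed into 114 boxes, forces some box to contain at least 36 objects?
n = (36 − 1)·114 + 1 = 3991

By the generalised pigeonhole principle, to guarantee some box contains ≥ r objects we need more than (r − 1) · k objects total. Threshold: n = (r − 1) · k + 1. With r = 36 and k = 114: n = 35 · 114 + 1 = 3990 + 1 = 3991. For n = 3990 = 35 · 114, we can put exactly 35 objects in every box, avoiding 36 in any single one — so 3991 is tight.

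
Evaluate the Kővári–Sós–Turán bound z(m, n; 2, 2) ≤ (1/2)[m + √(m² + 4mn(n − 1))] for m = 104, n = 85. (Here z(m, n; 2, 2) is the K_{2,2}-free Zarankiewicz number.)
z(104, 85; 2, 2) ≤ (1/2)[104 + √(104² + 4·104·85·84)] = (1/2)[104 + √2981056] = 915.2867

Kővári–Sós–Turán: let r_1, ..., r_104 be the row sums and z = Σ r_i the total number of 1s. Each pair of columns can share at most one row with both entries 1 (else a 2×2 all-ones block appears), so Σ_i C(r_i, 2) ≤ C(85, 2) = 3570. By convexity Σ_i C(r_i, 2) ≥ 104·C(z/104, 2) = z(z − 104)/(2·104), giving z² − 104z − 104·85·84 ≤ 0 and hence z ≤ (1/2)[104 + √(10816 + 4·742560)] = (1/2)[104 + √2981056] ≈ (1/2)(104 + 1726.5735) = 915.2867.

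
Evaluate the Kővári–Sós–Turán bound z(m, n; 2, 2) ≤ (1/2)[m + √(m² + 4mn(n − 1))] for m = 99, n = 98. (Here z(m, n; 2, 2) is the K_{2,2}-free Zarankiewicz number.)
z(99, 98; 2, 2) ≤ (1/2)[99 + √(99² + 4·99·98·97)] = (1/2)[99 + √3774177] = 1020.8621

Kővári–Sós–Turán: let r_1, ..., r_99 be the row sums and z = Σ r_i the total number of 1s. Each pair of columns can share at most one row with both entries 1 (else a 2×2 all-ones block appears), so Σ_i C(r_i, 2) ≤ C(98, 2) = 4753. By convexity Σ_i C(r_i, 2) ≥ 99·C(z/99, 2) = z(z − 99)/(2·99), giving z² − 99z − 99·98·97 ≤ 0 and hence z ≤ (1/2)[99 + √(9801 + 4·941094)] = (1/2)[99 + √3774177] ≈ (1/2)(99 + 1942.7241) = 1020.8621.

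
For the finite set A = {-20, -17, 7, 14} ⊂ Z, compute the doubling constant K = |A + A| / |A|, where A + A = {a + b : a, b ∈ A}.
K = |A + A| / |A| = 10/4 = 5/2

Enumerate A + A = {a + b : a, b ∈ A}. With |A| = 4, there are |A|^2 = 16 ordered sum pairs; collecting distinct values, A + A = {-40, -37, -34, -13, -10, -6, -3, 14, 21, 28}, so |A + A| = 10. Thus K = 10/4 = 5/2. For comparison, the minimum possible |A + A| over all 4-element sets is 2·4 − 1 = 7 (so min K = 7/4), attained only by arithmetic progressions.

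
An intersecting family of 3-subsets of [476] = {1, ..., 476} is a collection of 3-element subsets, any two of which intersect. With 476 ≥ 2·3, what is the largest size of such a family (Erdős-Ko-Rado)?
max |F| = C(475, 2) = 112575

Erdős-Ko-Rado (1961): when n ≥ 2k, max |F| = C(n−1, k−1). The bound is attained by the star {A : i ∈ A} for any fixed i ∈ [n]. Here C(476−1, 3−1) = C(475, 2) = 112575.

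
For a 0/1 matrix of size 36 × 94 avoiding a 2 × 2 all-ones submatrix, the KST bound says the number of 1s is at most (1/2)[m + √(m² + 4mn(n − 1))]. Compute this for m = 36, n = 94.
z(36, 94; 2, 2) ≤ (1/2)[36 + √(36² + 4·36·94·93)] = (1/2)[36 + √1260144] = 579.2807

Kővári–Sós–Turán: let r_1, ..., r_36 be the row sums and z = Σ r_i the total number of 1s. Each pair of columns can share at most one row with both entries 1 (else a 2×2 all-ones block appears), so Σ_i C(r_i, 2) ≤ C(94, 2) = 4371. By convexity Σ_i C(r_i, 2) ≥ 36·C(z/36, 2) = z(z − 36)/(2·36), giving z² − 36z − 36·94·93 ≤ 0 and hence z ≤ (1/2)[36 + √(1296 + 4·314712)] = (1/2)[36 + √1260144] ≈ (1/2)(36 + 1122.5614) = 579.2807.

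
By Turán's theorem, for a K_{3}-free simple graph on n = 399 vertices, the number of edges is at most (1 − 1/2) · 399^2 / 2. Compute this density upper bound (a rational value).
Turán density bound = (1/2) · 399^2/2 = 159201/4 ≈ 39800.25

Turán's theorem: ex(n, K_{r+1}) is achieved by the complete r-partite Turán graph T(n, r) with parts as balanced as possible, and is at most (1 − 1/r) · n^2/2. For r = 2, n = 399: the density bound is (1/2) · 159201/2 = 159201/4 ≈ 39800.25. The integer-valued extremum is e(T(399, 2)) = 39800, which is strictly less than the density bound 159201/4 since 2 ∤ 399 (the parts of T(399, 2) cannot all be equal).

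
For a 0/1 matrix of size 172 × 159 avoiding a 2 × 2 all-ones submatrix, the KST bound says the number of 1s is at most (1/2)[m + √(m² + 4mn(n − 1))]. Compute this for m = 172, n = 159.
z(172, 159; 2, 2) ≤ (1/2)[172 + √(172² + 4·172·159·158)] = (1/2)[172 + √17313520] = 2166.4759

Kővári–Sós–Turán: let r_1, ..., r_172 be the row sums and z = Σ r_i the total number of 1s. Each pair of columns can share at most one row with both entries 1 (else a 2×2 all-ones block appears), so Σ_i C(r_i, 2) ≤ C(159, 2) = 12561. By convexity Σ_i C(r_i, 2) ≥ 172·C(z/172, 2) = z(z − 172)/(2·172), giving z² − 172z − 172·159·158 ≤ 0 and hence z ≤ (1/2)[172 + √(29584 + 4·4320984)] = (1/2)[172 + √17313520] ≈ (1/2)(172 + 4160.9518) = 2166.4759.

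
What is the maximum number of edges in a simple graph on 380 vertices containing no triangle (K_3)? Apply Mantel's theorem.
ex(380, K_3) = ⌊380^2/4⌋ = 36100

Mantel (1907): a triangle-free graph on n vertices has at most ⌊n^2/4⌋ edges, with equality for the complete bipartite graph K_{⌊n/2⌋, ⌈n/2⌉}. For n = 380: ⌊380^2/4⌋ = ⌊144400/4⌋ = 36100. The extremal graph is K_{190, 190}, which has 190·190 = 36100 edges.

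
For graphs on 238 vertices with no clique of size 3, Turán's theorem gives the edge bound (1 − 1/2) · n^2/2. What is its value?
Turán density bound = (1/2) · 238^2/2 = 14161

Turán's theorem: ex(n, K_{r+1}) is achieved by the complete r-partite Turán graph T(n, r) with parts as balanced as possible, and is at most (1 − 1/r) · n^2/2. For r = 2, n = 238: the density bound is (1/2) · 56644/2 = 14161. Since 2 ∣ 238, the Turán graph T(238, 2) has parts of equal size 119, and its edge count e(T(238, 2)) = 14161 attains the density bound exactly.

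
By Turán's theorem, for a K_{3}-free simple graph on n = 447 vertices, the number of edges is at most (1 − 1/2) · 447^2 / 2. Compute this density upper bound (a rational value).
Turán density bound = (1/2) · 447^2/2 = 199809/4 ≈ 49952.25

Turán's theorem: ex(n, K_{r+1}) is achieved by the complete r-partite Turán graph T(n, r) with parts as balanced as possible, and is at most (1 − 1/r) · n^2/2. For r = 2, n = 447: the density bound is (1/2) · 199809/2 = 199809/4 ≈ 49952.25. The integer-valued extremum is e(T(447, 2)) = 49952, which is strictly less than the density bound 199809/4 since 2 ∤ 447 (the parts of T(447, 2) cannot all be equal).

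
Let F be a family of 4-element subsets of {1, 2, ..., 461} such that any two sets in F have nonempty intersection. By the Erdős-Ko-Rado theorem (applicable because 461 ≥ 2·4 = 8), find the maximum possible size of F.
max |F| = C(460, 3) = 16117020

Erdős-Ko-Rado (1961): when n ≥ 2k, max |F| = C(n−1, k−1). The bound is attained by the star {A : i ∈ A} for any fixed i ∈ [n]. Here C(461−1, 4−1) = C(460, 3) = 16117020.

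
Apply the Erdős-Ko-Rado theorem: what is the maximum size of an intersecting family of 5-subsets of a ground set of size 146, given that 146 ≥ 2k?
max |F| = C(145, 4) = 17666220

The Erdős-Ko-Rado theorem states: for n ≥ 2k, an intersecting family of k-subsets of an n-element set has size at most C(n − 1, k − 1), with equality for 'star' families {A ⊆ [n] : |A| = k, i ∈ A} (fix an element i). For n = 146, k = 5: C(145, 4) = 17666220.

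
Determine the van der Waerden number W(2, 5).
W(2, 5) = 178

This is a classical value, W(2, 5) = 178, established by combining an explicit 2-colouring of {1, ..., 177} with no monochromatic 5-AP (giving the lower bound W(2, 5) > 177) and a finite case analysis / exhaustive computer search showing every 2-colouring of {1, ..., 178} has such an AP.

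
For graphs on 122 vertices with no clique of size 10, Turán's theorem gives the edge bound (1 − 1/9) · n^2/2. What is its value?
Turán density bound = (8/9) · 122^2/2 = 59536/9 ≈ 6615.1111

Turán's theorem: ex(n, K_{r+1}) is achieved by the complete r-partite Turán graph T(n, r) with parts as balanced as possible, and is at most (1 − 1/r) · n^2/2. For r = 9, n = 122: the density bound is (8/9) · 14884/2 = 59536/9 ≈ 6615.1111. The integer-valued extremum is e(T(122, 9)) = 6614, which is strictly less than the density bound 59536/9 since 9 ∤ 122 (the parts of T(122, 9) cannot all be equal).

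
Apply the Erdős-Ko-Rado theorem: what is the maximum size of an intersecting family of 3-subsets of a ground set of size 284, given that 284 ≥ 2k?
max |F| = C(283, 2) = 39903

Erdős-Ko-Rado (1961): when n ≥ 2k, max |F| = C(n−1, k−1). The bound is attained by the star {A : i ∈ A} for any fixed i ∈ [n]. Here C(284−1, 3−1) = C(283, 2) = 39903.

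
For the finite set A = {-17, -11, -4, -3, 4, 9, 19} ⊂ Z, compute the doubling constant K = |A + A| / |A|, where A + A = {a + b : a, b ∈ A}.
K = |A + A| / |A| = 25/7

Enumerate A + A = {a + b : a, b ∈ A}. With |A| = 7, there are |A|^2 = 49 ordered sum pairs; collecting distinct values, A + A = {-34, -28, -22, -21, -20, -15, -14, -13, -8, -7, -6, -2, 0, 1, 2, 5, 6, 8, 13, 15, 16, 18, 23, 28, 38}, so |A + A| = 25. Thus K = 25/7. For comparison, the minimum possible |A + A| over all 7-element sets is 2·7 − 1 = 13 (so min K = 13/7), attained only by arithmetic progressions.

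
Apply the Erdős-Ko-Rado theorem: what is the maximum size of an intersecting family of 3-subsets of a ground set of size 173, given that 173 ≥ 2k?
max |F| = C(172, 2) = 14706

The Erdős-Ko-Rado theorem states: for n ≥ 2k, an intersecting family of k-subsets of an n-element set has size at most C(n − 1, k − 1), with equality for 'star' families {A ⊆ [n] : |A| = k, i ∈ A} (fix an element i). For n = 173, k = 3: C(172, 2) = 14706.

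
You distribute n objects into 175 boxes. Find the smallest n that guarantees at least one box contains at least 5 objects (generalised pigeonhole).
n = (5 − 1)·175 + 1 = 701

By the generalised pigeonhole principle, to guarantee some box contains ≥ r objects we need more than (r − 1) · k objects total. Threshold: n = (r − 1) · k + 1. With r = 5 and k = 175: n = 4 · 175 + 1 = 700 + 1 = 701. For n = 700 = 4 · 175, we can put exactly 4 objects in every box, avoiding 5 in any single one — so 701 is tight.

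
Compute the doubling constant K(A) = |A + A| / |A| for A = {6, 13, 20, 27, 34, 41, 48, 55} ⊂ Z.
K = |A + A| / |A| = 15/8

Enumerate A + A = {a + b : a, b ∈ A}. With |A| = 8, there are |A|^2 = 64 ordered sum pairs; collecting distinct values, A + A = {12, 19, 26, 33, 40, 47, 54, 61, 68, 75, 82, 89, 96, 103, 110}, so |A + A| = 15. Thus K = 15/8. Here |A + A| = 2|A| − 1 = 15, the minimum possible — so K = 15/8 is minimal, which holds iff A is an arithmetic progression.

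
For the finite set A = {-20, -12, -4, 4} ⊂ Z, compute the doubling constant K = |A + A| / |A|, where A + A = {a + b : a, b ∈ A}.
K = |A + A| / |A| = 7/4

Enumerate A + A = {a + b : a, b ∈ A}. With |A| = 4, there are |A|^2 = 16 ordered sum pairs; collecting distinct values, A + A = {-40, -32, -24, -16, -8, 0, 8}, so |A + A| = 7. Thus K = 7/4. Here |A + A| = 2|A| − 1 = 7, the minimum possible — so K = 7/4 is minimal, which holds iff A is an arithmetic progression.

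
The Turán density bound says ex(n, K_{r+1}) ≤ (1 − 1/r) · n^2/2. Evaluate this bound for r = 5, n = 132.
Turán density bound = (4/5) · 132^2/2 = 34848/5 ≈ 6969.6

Turán's theorem: ex(n, K_{r+1}) is achieved by the complete r-partite Turán graph T(n, r) with parts as balanced as possible, and is at most (1 − 1/r) · n^2/2. For r = 5, n = 132: the density bound is (4/5) · 17424/2 = 34848/5 ≈ 6969.6. The integer-valued extremum is e(T(132, 5)) = 6969, which is strictly less than the density bound 34848/5 since 5 ∤ 132 (the parts of T(132, 5) cannot all be equal).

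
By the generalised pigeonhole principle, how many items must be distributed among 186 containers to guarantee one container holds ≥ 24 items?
n = (24 − 1)·186 + 1 = 4279

By the generalised pigeonhole principle, to guarantee some box contains ≥ r objects we need more than (r − 1) · k objects total. Threshold: n = (r − 1) · k + 1. With r = 24 and k = 186: n = 23 · 186 + 1 = 4278 + 1 = 4279. For n = 4278 = 23 · 186, we can put exactly 23 objects in every box, avoiding 24 in any single one — so 4279 is tight.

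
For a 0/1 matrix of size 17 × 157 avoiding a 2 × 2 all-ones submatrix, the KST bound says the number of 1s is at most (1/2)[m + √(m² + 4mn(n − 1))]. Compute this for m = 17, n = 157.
z(17, 157; 2, 2) ≤ (1/2)[17 + √(17² + 4·17·157·156)] = (1/2)[17 + √1665745] = 653.8187

Kővári–Sós–Turán: let r_1, ..., r_17 be the row sums and z = Σ r_i the total number of 1s. Each pair of columns can share at most one row with both entries 1 (else a 2×2 all-ones block appears), so Σ_i C(r_i, 2) ≤ C(157, 2) = 12246. By convexity Σ_i C(r_i, 2) ≥ 17·C(z/17, 2) = z(z − 17)/(2·17), giving z² − 17z − 17·157·156 ≤ 0 and hence z ≤ (1/2)[17 + √(289 + 4·416364)] = (1/2)[17 + √1665745] ≈ (1/2)(17 + 1290.6374) = 653.8187.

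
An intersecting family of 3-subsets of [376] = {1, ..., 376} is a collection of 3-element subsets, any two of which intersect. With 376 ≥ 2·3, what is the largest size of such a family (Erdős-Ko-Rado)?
max |F| = C(375, 2) = 70125

Erdős-Ko-Rado (1961): when n ≥ 2k, max |F| = C(n−1, k−1). The bound is attained by the star {A : i ∈ A} for any fixed i ∈ [n]. Here C(376−1, 3−1) = C(375, 2) = 70125.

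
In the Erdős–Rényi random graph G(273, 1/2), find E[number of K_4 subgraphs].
E[# K_4] = C(273, 4) · (1/2)^C(4, 2) = 226387980 / 2^6 = 56596995/16 = 3537312.1875

For each 4-subset S of vertices (there are C(273, 4) = 226387980 such S), let X_S = 1 if S induces a K_4 (all C(4, 2) = 6 edges present). Then P(X_S = 1) = (1/2)^6 = 1/64. By linearity of expectation, E[# K_4] = C(273, 4) · (1/2)^6 = 226387980 / 64 = 56596995/16 = 3537312.1875.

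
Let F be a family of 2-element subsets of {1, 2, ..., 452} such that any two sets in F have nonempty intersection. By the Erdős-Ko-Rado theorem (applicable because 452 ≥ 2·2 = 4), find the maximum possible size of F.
max |F| = C(451, 1) = 451

Erdős-Ko-Rado (1961): when n ≥ 2k, max |F| = C(n−1, k−1). The bound is attained by the star {A : i ∈ A} for any fixed i ∈ [n]. Here C(452−1, 2−1) = C(451, 1) = 451.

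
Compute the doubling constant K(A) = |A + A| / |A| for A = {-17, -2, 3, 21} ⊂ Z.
K = |A + A| / |A| = 10/4 = 5/2

Enumerate A + A = {a + b : a, b ∈ A}. With |A| = 4, there are |A|^2 = 16 ordered sum pairs; collecting distinct values, A + A = {-34, -19, -14, -4, 1, 4, 6, 19, 24, 42}, so |A + A| = 10. Thus K = 10/4 = 5/2. For comparison, the minimum possible |A + A| over all 4-element sets is 2·4 − 1 = 7 (so min K = 7/4), attained only by arithmetic progressions.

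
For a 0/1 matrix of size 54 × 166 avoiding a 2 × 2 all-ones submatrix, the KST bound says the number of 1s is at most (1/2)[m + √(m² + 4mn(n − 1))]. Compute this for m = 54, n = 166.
z(54, 166; 2, 2) ≤ (1/2)[54 + √(54² + 4·54·166·165)] = (1/2)[54 + √5919156] = 1243.4658

Kővári–Sós–Turán: let r_1, ..., r_54 be the row sums and z = Σ r_i the total number of 1s. Each pair of columns can share at most one row with both entries 1 (else a 2×2 all-ones block appears), so Σ_i C(r_i, 2) ≤ C(166, 2) = 13695. By convexity Σ_i C(r_i, 2) ≥ 54·C(z/54, 2) = z(z − 54)/(2·54), giving z² − 54z − 54·166·165 ≤ 0 and hence z ≤ (1/2)[54 + √(2916 + 4·1479060)] = (1/2)[54 + √5919156] ≈ (1/2)(54 + 2432.9316) = 1243.4658.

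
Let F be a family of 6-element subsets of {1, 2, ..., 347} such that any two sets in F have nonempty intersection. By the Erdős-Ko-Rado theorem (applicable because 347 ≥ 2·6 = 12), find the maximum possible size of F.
max |F| = C(346, 5) = 40141409364

Erdős-Ko-Rado (1961): when n ≥ 2k, max |F| = C(n−1, k−1). The bound is attained by the star {A : i ∈ A} for any fixed i ∈ [n]. Here C(347−1, 6−1) = C(346, 5) = 40141409364.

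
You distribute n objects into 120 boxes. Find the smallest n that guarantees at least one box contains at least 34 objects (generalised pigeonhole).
n = (34 − 1)·120 + 1 = 3961

By the generalised pigeonhole principle, to guarantee some box contains ≥ r objects we need more than (r − 1) · k objects total. Threshold: n = (r − 1) · k + 1. With r = 34 and k = 120: n = 33 · 120 + 1 = 3960 + 1 = 3961. For n = 3960 = 33 · 120, we can put exactly 33 objects in every box, avoiding 34 in any single one — so 3961 is tight.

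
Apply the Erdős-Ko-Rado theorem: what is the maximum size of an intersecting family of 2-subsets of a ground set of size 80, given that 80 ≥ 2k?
max |F| = C(79, 1) = 79

The Erdős-Ko-Rado theorem states: for n ≥ 2k, an intersecting family of k-subsets of an n-element set has size at most C(n − 1, k − 1), with equality for 'star' families {A ⊆ [n] : |A| = k, i ∈ A} (fix an element i). For n = 80, k = 2: C(79, 1) = 79.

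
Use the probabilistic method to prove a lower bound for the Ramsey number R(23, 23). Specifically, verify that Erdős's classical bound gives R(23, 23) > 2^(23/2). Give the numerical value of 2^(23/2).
2^(23/2) = 2896.3094; so R(23, 23) > 2896.3094

Colour each edge of K_n uniformly at random with red/blue. The expected number of monochromatic K_23 is C(n, 23) · 2 · 2^(−C(23,2)). If C(n, 23) · 2^(1 − C(23,2)) < 1, then with positive probability no monochromatic K_23 exists, so R(23, 23) > n. The standard estimate C(n, 23) ≤ n^23/23! shows this inequality holds whenever n ≤ 2^(23/2) (since 23! · 2^(C(23,2) − 1) > 2^(23^2/2) ≥ n^23). Hence R(23, 23) > 2^(23/2) = 2896.3094.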